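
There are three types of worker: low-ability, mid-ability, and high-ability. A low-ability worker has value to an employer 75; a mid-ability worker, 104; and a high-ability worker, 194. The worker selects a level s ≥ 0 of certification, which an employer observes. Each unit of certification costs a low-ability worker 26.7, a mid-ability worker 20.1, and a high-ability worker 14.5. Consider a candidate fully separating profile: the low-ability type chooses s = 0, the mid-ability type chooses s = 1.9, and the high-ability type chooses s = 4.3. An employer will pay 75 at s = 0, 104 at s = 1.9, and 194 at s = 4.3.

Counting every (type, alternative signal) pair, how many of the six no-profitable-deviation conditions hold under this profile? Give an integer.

High-ability (own payoff 194 − 14.5×4.3 = 131.65): to s=0 gives 75 → no gain ✓; to s=1.9 gives 104 − 14.5×1.9 = 76.45 → no gain ✓.
Mid-ability (own payoff 104 − 20.1×1.9 = 65.81): to s=0 gives 75 → profitable ✗; to s=4.3 gives 194 − 20.1×4.3 = 107.57 → profitable ✗.
Low-ability (own payoff 75): to s=1.9 gives 104 − 26.7×1.9 = 53.27 → no gain ✓; to s=4.3 gives 194 − 26.7×4.3 = 79.19 → profitable ✗.
3 of the 6 constraints hold; not an equilibrium.

3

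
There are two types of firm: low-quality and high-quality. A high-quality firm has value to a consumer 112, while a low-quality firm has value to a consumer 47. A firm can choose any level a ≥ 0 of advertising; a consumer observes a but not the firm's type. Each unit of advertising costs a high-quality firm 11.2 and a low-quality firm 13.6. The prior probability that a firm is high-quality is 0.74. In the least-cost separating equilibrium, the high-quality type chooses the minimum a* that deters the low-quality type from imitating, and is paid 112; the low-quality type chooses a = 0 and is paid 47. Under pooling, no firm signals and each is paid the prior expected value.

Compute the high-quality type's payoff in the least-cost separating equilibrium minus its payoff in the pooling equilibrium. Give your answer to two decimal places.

Least-cost separating signal: a* solves 47 = 112 − 13.6·a*, so a* = (112 − 47)/13.6 ≈ 4.7794.
High-quality type's separating payoff: 112 − 11.2 × a* = 112 − 11.2 × (112 − 47)/13.6 = 112 − 728/13.6 ≈ 58.4706.
Pooling payoff: 0.74 × 112 + 0.26 × 47 = 95.1.
Difference: 58.4706 − 95.1 = -36.6294, i.e. -36.63 to two decimal places.
The high-quality type would prefer the pooling outcome.

-36.63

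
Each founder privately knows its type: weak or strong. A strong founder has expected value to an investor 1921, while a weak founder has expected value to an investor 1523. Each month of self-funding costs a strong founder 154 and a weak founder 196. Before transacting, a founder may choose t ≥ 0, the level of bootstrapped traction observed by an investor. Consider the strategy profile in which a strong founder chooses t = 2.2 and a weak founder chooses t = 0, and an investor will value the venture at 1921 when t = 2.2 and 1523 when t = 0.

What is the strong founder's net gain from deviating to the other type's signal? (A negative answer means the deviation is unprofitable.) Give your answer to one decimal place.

Playing t = 2.2 the strong founder receives 1921 − 154 × 2.2 = 1582.2.
Deviating to t = 0 yields 1523 instead.
Gain from deviating: 1523 − 1582.2 = -59.2.
The gain is negative, so the strong type's incentive-compatibility constraint is satisfied.

-59.2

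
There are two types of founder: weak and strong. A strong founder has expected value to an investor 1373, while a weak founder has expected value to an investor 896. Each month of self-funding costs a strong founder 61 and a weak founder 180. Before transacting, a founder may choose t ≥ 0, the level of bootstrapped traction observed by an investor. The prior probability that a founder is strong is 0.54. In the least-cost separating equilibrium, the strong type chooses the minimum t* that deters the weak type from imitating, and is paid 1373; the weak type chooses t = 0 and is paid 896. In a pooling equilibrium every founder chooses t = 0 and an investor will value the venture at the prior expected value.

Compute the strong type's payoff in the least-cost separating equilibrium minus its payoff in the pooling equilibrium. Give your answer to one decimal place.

57.8

Least-cost separating signal: t* solves 896 = 1373 − 180·t*, so t* = (1373 − 896)/180 = 2.65.
Strong type's separating payoff: 1373 − 61 × t* = 1373 − 61 × (1373 − 896)/180 = 1373 − 29097/180 = 1211.35.
Pooling payoff: 0.54 × 1373 + 0.46 × 896 = 1153.58.
Difference: 1211.35 − 1153.58 = 57.77, i.e. 57.8 to one decimal place.
The strong type prefers to separate.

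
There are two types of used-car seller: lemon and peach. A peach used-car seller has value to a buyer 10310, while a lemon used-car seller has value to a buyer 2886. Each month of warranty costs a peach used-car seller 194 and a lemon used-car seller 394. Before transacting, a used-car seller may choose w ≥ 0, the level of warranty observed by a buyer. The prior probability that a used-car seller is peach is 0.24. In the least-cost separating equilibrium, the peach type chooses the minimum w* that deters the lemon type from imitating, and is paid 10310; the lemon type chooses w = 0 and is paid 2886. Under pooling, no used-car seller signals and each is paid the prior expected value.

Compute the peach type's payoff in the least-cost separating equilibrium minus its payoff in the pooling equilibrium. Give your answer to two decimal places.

Least-cost separating signal: w* solves 2886 = 10310 − 394·w*, so w* = (10310 − 2886)/394 ≈ 18.8426.
Peach type's separating payoff: 10310 − 194 × w* = 10310 − 194 × (10310 − 2886)/394 = 10310 − 1440256/394 ≈ 6654.5279.
Pooling payoff: 0.24 × 10310 + 0.76 × 2886 = 4667.76.
Difference: 6654.5279 − 4667.76 = 1986.7679, i.e. 1986.77 to two decimal places.
The peach type prefers to separate.

1986.77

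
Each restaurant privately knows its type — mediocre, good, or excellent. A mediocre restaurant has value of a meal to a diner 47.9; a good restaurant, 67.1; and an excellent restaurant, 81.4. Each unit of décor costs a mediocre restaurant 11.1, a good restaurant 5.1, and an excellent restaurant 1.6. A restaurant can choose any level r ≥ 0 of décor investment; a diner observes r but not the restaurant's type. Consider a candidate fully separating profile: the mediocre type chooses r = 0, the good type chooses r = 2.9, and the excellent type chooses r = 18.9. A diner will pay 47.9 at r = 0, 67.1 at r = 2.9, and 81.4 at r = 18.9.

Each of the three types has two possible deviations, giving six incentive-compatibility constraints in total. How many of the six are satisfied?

Mediocre (own payoff 47.9): to r=2.9 gives 67.1 − 11.1×2.9 = 34.91 → no gain ✓; to r=18.9 gives 81.4 − 11.1×18.9 = -128.39 → no gain ✓.
Good (own payoff 67.1 − 5.1×2.9 = 52.31): to r=0 gives 47.9 → no gain ✓; to r=18.9 gives 81.4 − 5.1×18.9 = -14.99 → no gain ✓.
Excellent (own payoff 81.4 − 1.6×18.9 = 51.16): to r=0 gives 47.9 → no gain ✓; to r=2.9 gives 67.1 − 1.6×2.9 = 62.46 → profitable ✗.
5 of the 6 constraints hold; not an equilibrium.

5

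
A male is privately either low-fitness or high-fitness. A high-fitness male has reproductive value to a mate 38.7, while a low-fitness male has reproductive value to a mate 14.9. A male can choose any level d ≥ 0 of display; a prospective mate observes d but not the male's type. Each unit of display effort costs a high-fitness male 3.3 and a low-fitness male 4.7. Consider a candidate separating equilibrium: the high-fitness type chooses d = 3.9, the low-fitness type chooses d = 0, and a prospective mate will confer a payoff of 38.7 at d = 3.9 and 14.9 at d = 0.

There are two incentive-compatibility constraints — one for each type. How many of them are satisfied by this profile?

1

Low-fitness type: stay at 0 → 14.9; mimic → 38.7 − 4.7 × 3.9 = 20.37. IC fails (14.9 < 20.37).
High-fitness type: signal → 38.7 − 3.3 × 3.9 = 25.83; deviate to 0 → 14.9. IC holds (25.83 ≥ 14.9).
1 of 2 constraints hold, so this profile is not an equilibrium.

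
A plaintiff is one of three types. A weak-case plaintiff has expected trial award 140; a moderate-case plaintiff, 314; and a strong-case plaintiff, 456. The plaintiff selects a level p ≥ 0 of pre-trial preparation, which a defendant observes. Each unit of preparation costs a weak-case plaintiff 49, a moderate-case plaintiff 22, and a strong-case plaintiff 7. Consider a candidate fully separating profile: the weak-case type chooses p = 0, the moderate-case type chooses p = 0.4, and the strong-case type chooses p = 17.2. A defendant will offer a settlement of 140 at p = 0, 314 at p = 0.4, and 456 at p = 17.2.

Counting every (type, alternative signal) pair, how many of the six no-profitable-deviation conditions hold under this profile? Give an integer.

Weak-case (own payoff 140): to p=0.4 gives 314 − 49×0.4 = 294.4 → profitable ✗; to p=17.2 gives 456 − 49×17.2 = -386.8 → no gain ✓.
Moderate-case (own payoff 314 − 22×0.4 = 305.2): to p=0 gives 140 → no gain ✓; to p=17.2 gives 456 − 22×17.2 = 77.6 → no gain ✓.
Strong-case (own payoff 456 − 7×17.2 = 335.6): to p=0 gives 140 → no gain ✓; to p=0.4 gives 314 − 7×0.4 = 311.2 → no gain ✓.
5 of the 6 constraints hold; not an equilibrium.

5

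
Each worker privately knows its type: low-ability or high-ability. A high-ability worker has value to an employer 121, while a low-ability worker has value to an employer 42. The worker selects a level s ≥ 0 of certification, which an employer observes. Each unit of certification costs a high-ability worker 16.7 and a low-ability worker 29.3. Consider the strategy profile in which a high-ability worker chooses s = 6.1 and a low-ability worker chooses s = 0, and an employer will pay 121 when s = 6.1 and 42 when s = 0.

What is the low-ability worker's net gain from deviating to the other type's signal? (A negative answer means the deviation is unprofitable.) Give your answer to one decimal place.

Playing s = 0 the low-ability worker receives 42.
Deviating to s = 6.1 brings payment 121 at cost 29.3 × 6.1 = 178.73, netting -57.73.
Gain from deviating: -57.73 − 42 = -99.73, i.e. -99.7 to one decimal place.
The gain is negative, so the low-ability type's incentive-compatibility constraint is satisfied.

-99.7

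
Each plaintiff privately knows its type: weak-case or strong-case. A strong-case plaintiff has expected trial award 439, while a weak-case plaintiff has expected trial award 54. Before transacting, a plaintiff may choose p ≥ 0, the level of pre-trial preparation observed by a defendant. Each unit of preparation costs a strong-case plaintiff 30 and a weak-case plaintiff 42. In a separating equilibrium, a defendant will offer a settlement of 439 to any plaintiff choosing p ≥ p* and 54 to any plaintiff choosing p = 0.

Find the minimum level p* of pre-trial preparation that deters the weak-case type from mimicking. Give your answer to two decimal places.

A weak-case plaintiff choosing p = 0 receives 54.
Imitating at p* instead would pay 439 at cost 42·p*, netting 439 − 42·p*.
Indifference: 54 = 439 − 42·p*, so p* = (439 − 54) / 42 ≈ 9.17.
This is the weak-case type's binding incentive-compatibility constraint; any p ≥ 9.17 sustains separation on that side.

9.17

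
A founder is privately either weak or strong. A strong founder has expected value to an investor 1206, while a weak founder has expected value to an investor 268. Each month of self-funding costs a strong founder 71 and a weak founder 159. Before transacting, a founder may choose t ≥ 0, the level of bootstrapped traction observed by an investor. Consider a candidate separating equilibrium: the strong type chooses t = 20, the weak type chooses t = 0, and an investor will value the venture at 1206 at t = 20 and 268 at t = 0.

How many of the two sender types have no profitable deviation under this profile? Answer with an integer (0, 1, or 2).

Strong type: signal → 1206 − 71 × 20 = -214; deviate to 0 → 268. IC fails (-214 < 268).
Weak type: stay at 0 → 268; mimic → 1206 − 159 × 20 = -1974. IC holds (268 ≥ -1974).
1 of 2 constraints hold, so this profile is not an equilibrium.

1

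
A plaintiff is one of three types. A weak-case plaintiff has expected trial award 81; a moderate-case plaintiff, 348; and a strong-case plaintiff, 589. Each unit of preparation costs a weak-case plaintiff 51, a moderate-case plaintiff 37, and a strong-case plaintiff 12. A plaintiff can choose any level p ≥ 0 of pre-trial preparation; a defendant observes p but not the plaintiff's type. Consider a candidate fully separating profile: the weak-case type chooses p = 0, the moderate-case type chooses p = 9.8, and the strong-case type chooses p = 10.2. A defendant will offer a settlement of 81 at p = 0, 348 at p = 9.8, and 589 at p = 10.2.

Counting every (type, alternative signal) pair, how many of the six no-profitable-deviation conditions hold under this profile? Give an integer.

Weak-case (own payoff 81): to p=9.8 gives 348 − 51×9.8 = -151.8 → no gain ✓; to p=10.2 gives 589 − 51×10.2 = 68.8 → no gain ✓.
Moderate-case (own payoff 348 − 37×9.8 = -14.6): to p=0 gives 81 → profitable ✗; to p=10.2 gives 589 − 37×10.2 = 211.6 → profitable ✗.
Strong-case (own payoff 589 − 12×10.2 = 466.6): to p=0 gives 81 → no gain ✓; to p=9.8 gives 348 − 12×9.8 = 230.4 → no gain ✓.
4 of the 6 constraints hold; not an equilibrium.

4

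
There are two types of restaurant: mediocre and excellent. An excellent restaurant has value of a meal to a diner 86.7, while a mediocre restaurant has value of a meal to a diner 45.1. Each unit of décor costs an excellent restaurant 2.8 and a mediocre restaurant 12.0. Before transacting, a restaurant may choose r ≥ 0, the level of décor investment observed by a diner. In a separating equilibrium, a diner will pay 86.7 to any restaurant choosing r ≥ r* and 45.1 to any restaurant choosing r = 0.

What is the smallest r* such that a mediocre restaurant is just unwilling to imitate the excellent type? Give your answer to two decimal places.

A mediocre restaurant choosing r = 0 receives 45.1.
Imitating at r* instead would pay 86.7 at cost 12.0·r*, netting 86.7 − 12.0·r*.
Indifference: 45.1 = 86.7 − 12.0·r*, so r* = (86.7 − 45.1) / 12.0 ≈ 3.47.
At r* the mediocre type's incentive constraint just binds; the excellent type strictly prefers r* since its per-unit cost is lower.

3.47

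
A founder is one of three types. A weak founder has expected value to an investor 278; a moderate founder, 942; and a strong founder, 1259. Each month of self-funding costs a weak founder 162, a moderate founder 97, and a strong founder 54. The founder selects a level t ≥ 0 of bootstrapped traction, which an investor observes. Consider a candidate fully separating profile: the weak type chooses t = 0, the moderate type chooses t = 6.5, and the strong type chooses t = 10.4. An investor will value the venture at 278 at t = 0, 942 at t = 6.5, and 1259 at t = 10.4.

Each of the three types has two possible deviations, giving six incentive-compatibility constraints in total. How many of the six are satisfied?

Moderate (own payoff 942 − 97×6.5 = 311.5): to t=0 gives 278 → no gain ✓; to t=10.4 gives 1259 − 97×10.4 = 250.2 → no gain ✓.
Strong (own payoff 1259 − 54×10.4 = 697.4): to t=0 gives 278 → no gain ✓; to t=6.5 gives 942 − 54×6.5 = 591 → no gain ✓.
Weak (own payoff 278): to t=6.5 gives 942 − 162×6.5 = -111 → no gain ✓; to t=10.4 gives 1259 − 162×10.4 = -425.8 → no gain ✓.
6 of the 6 constraints hold; this profile is a separating equilibrium.

6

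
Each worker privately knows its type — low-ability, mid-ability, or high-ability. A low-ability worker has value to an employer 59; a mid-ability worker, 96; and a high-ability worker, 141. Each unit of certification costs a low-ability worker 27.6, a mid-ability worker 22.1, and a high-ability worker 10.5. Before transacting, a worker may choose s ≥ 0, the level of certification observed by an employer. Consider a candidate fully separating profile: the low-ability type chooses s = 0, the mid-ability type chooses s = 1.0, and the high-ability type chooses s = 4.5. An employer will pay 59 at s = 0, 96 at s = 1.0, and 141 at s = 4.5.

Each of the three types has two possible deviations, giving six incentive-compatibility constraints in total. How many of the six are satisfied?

Mid-ability (own payoff 96 − 22.1×1.0 = 73.9): to s=0 gives 59 → no gain ✓; to s=4.5 gives 141 − 22.1×4.5 = 41.55 → no gain ✓.
High-ability (own payoff 141 − 10.5×4.5 = 93.75): to s=0 gives 59 → no gain ✓; to s=1.0 gives 96 − 10.5×1.0 = 85.5 → no gain ✓.
Low-ability (own payoff 59): to s=1.0 gives 96 − 27.6×1.0 = 68.4 → profitable ✗; to s=4.5 gives 141 − 27.6×4.5 = 16.8 → no gain ✓.
5 of the 6 constraints hold; not an equilibrium.

5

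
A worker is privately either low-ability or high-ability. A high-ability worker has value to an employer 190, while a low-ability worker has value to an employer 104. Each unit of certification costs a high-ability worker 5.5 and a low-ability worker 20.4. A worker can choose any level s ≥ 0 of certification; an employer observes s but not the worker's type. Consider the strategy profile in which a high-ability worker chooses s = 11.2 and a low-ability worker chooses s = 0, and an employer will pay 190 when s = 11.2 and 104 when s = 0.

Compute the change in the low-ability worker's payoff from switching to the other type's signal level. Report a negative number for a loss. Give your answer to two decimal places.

Playing s = 0 the low-ability worker receives 104.
Deviating to s = 11.2 brings payment 190 at cost 20.4 × 11.2 = 228.48, netting -38.48.
Gain from deviating: -38.48 − 104 = -142.48.
The gain is negative, so the low-ability type's incentive-compatibility constraint is satisfied.

-142.48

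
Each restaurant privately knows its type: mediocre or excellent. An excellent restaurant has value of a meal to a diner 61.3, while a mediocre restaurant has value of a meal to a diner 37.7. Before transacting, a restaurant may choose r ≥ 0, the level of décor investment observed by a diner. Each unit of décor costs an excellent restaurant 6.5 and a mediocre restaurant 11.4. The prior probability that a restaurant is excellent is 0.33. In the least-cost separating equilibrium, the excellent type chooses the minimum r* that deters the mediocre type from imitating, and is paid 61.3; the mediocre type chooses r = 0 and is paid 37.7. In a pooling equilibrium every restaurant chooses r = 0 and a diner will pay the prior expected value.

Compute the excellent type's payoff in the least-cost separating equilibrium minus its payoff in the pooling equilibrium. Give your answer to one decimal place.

2.4

Least-cost separating signal: r* solves 37.7 = 61.3 − 11.4·r*, so r* = (61.3 − 37.7)/11.4 ≈ 2.0702.
Excellent type's separating payoff: 61.3 − 6.5 × r* = 61.3 − 6.5 × (61.3 − 37.7)/11.4 = 61.3 − 153.4/11.4 ≈ 47.844.
Pooling payoff: 0.33 × 61.3 + 0.67 × 37.7 = 45.488.
Difference: 47.844 − 45.488 = 2.356, i.e. 2.4 to one decimal place.
The excellent type prefers to separate.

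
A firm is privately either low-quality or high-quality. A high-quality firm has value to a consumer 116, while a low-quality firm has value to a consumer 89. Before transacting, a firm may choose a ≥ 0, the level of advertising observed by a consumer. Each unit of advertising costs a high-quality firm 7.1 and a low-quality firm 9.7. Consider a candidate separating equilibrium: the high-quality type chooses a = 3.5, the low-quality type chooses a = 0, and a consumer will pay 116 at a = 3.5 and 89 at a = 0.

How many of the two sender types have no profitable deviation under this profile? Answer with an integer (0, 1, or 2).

High-quality type: signal → 116 − 7.1 × 3.5 = 91.15; deviate to 0 → 89. IC holds (91.15 ≥ 89).
Low-quality type: stay at 0 → 89; mimic → 116 − 9.7 × 3.5 = 82.05. IC holds (89 ≥ 82.05).
2 of 2 constraints hold, so this is a separating equilibrium.

2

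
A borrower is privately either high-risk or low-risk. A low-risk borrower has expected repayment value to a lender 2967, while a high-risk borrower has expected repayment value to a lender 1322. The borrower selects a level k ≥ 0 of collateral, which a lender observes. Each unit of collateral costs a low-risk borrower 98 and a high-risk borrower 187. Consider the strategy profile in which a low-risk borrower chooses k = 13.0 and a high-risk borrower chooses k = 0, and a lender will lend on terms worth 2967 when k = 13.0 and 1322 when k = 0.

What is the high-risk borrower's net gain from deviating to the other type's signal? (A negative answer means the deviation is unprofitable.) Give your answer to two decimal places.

-786.00

Playing k = 0 the high-risk borrower receives 1322.
Deviating to k = 13.0 brings payment 2967 at cost 187 × 13.0 = 2431, netting 536.
Gain from deviating: 536 − 1322 = -786.00.
The gain is negative, so the high-risk type's incentive-compatibility constraint is satisfied.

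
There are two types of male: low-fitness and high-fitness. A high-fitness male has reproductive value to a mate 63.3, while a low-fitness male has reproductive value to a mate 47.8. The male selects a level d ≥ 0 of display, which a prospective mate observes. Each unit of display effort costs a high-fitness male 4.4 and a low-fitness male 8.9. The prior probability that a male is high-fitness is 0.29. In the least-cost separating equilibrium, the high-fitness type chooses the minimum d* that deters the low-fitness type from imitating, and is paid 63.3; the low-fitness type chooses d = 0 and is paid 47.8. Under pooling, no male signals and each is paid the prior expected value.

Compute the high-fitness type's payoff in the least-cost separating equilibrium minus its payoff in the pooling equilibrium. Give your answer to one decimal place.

Least-cost separating signal: d* solves 47.8 = 63.3 − 8.9·d*, so d* = (63.3 − 47.8)/8.9 ≈ 1.7416.
High-fitness type's separating payoff: 63.3 − 4.4 × d* = 63.3 − 4.4 × (63.3 − 47.8)/8.9 = 63.3 − 68.2/8.9 ≈ 55.637.
Pooling payoff: 0.29 × 63.3 + 0.71 × 47.8 = 52.295.
Difference: 55.637 − 52.295 = 3.342, i.e. 3.3 to one decimal place.
The high-fitness type prefers to separate.

3.3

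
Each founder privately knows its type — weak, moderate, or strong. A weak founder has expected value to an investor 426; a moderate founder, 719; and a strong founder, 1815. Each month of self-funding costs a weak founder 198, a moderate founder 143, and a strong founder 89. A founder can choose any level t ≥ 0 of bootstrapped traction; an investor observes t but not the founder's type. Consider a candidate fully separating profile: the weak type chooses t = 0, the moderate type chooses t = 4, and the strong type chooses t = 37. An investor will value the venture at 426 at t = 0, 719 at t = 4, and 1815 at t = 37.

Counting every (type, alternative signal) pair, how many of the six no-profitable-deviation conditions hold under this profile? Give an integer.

3

Strong (own payoff 1815 − 89×37 = -1478): to t=0 gives 426 → profitable ✗; to t=4 gives 719 − 89×4 = 363 → profitable ✗.
Weak (own payoff 426): to t=4 gives 719 − 198×4 = -73 → no gain ✓; to t=37 gives 1815 − 198×37 = -5511 → no gain ✓.
Moderate (own payoff 719 − 143×4 = 147): to t=0 gives 426 → profitable ✗; to t=37 gives 1815 − 143×37 = -3476 → no gain ✓.
3 of the 6 constraints hold; not an equilibrium.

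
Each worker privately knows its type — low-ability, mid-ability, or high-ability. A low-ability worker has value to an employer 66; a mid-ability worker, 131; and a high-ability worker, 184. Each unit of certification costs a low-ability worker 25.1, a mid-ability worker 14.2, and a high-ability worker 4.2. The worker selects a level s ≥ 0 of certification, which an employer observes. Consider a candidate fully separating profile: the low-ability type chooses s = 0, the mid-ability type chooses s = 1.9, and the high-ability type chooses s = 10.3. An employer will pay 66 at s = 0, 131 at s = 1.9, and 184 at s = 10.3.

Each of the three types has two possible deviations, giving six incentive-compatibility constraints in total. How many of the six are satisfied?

5

High-ability (own payoff 184 − 4.2×10.3 = 140.74): to s=0 gives 66 → no gain ✓; to s=1.9 gives 131 − 4.2×1.9 = 123.02 → no gain ✓.
Mid-ability (own payoff 131 − 14.2×1.9 = 104.02): to s=0 gives 66 → no gain ✓; to s=10.3 gives 184 − 14.2×10.3 = 37.74 → no gain ✓.
Low-ability (own payoff 66): to s=1.9 gives 131 − 25.1×1.9 = 83.31 → profitable ✗; to s=10.3 gives 184 − 25.1×10.3 = -74.53 → no gain ✓.
5 of the 6 constraints hold; not an equilibrium.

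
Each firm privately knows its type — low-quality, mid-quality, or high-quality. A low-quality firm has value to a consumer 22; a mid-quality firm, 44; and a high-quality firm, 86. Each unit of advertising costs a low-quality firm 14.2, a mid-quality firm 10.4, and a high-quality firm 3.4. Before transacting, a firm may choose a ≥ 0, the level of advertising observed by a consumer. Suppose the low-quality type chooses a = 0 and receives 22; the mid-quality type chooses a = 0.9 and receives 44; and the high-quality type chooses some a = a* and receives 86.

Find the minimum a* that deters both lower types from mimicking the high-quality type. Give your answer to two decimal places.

Mid-quality type (on-path payoff 44 − 10.4×0.9 = 34.64) won't mimic when 34.64 ≥ 86 − 10.4·a*, i.e. a* ≥ 4.94.
Low-quality type (on-path payoff 22) won't mimic when 22 ≥ 86 − 14.2·a*, i.e. a* ≥ 4.51.
Both must hold, so a* = max(4.51, 4.94) = 4.94. The mid-quality type's constraint binds.

4.94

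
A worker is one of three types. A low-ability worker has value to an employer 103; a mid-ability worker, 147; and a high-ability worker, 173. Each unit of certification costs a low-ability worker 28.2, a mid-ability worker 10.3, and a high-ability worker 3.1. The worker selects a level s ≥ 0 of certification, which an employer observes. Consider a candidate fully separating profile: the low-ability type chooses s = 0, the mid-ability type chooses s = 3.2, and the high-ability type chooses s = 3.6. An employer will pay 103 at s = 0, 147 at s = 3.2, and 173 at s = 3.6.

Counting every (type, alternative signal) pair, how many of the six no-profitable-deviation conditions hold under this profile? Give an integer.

Low-ability (own payoff 103): to s=3.2 gives 147 − 28.2×3.2 = 56.76 → no gain ✓; to s=3.6 gives 173 − 28.2×3.6 = 71.48 → no gain ✓.
Mid-ability (own payoff 147 − 10.3×3.2 = 114.04): to s=0 gives 103 → no gain ✓; to s=3.6 gives 173 − 10.3×3.6 = 135.92 → profitable ✗.
High-ability (own payoff 173 − 3.1×3.6 = 161.84): to s=0 gives 103 → no gain ✓; to s=3.2 gives 147 − 3.1×3.2 = 137.08 → no gain ✓.
5 of the 6 constraints hold; not an equilibrium.

5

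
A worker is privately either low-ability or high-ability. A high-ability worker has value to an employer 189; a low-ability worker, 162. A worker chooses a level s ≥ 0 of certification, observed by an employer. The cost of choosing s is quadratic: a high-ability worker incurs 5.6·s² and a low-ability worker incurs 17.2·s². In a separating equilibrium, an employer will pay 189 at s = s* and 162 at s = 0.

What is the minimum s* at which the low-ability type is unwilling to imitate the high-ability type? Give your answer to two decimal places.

1.25

The low-ability type at s = 0 receives 162; imitating at s* yields 189 − 17.2·s*².
Indifference: 162 = 189 − 17.2·s*², so s*² = (189 − 162) / 17.2 ≈ 1.5698.
s* = √1.5698 ≈ 1.25.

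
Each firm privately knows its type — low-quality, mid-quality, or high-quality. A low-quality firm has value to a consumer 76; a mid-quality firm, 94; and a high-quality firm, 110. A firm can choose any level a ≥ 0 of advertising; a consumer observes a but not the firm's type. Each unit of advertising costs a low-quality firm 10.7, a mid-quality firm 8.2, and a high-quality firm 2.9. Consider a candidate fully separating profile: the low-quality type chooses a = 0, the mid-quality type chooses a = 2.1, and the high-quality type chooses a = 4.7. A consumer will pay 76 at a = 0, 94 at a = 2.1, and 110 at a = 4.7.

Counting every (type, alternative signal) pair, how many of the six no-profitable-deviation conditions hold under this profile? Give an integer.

Low-quality (own payoff 76): to a=2.1 gives 94 − 10.7×2.1 = 71.53 → no gain ✓; to a=4.7 gives 110 − 10.7×4.7 = 59.71 → no gain ✓.
Mid-quality (own payoff 94 − 8.2×2.1 = 76.78): to a=0 gives 76 → no gain ✓; to a=4.7 gives 110 − 8.2×4.7 = 71.46 → no gain ✓.
High-quality (own payoff 110 − 2.9×4.7 = 96.37): to a=0 gives 76 → no gain ✓; to a=2.1 gives 94 − 2.9×2.1 = 87.91 → no gain ✓.
6 of the 6 constraints hold; this profile is a separating equilibrium.

6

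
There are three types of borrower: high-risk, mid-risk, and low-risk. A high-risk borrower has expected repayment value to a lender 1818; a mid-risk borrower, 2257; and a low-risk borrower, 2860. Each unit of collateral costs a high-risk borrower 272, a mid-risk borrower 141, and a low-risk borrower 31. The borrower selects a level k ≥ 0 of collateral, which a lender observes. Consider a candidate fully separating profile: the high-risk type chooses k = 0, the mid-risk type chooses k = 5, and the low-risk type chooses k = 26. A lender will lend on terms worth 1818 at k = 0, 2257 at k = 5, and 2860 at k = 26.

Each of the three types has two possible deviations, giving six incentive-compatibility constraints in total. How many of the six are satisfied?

High-risk (own payoff 1818): to k=5 gives 2257 − 272×5 = 897 → no gain ✓; to k=26 gives 2860 − 272×26 = -4212 → no gain ✓.
Low-risk (own payoff 2860 − 31×26 = 2054): to k=0 gives 1818 → no gain ✓; to k=5 gives 2257 − 31×5 = 2102 → profitable ✗.
Mid-risk (own payoff 2257 − 141×5 = 1552): to k=0 gives 1818 → profitable ✗; to k=26 gives 2860 − 141×26 = -806 → no gain ✓.
4 of the 6 constraints hold; not an equilibrium.

4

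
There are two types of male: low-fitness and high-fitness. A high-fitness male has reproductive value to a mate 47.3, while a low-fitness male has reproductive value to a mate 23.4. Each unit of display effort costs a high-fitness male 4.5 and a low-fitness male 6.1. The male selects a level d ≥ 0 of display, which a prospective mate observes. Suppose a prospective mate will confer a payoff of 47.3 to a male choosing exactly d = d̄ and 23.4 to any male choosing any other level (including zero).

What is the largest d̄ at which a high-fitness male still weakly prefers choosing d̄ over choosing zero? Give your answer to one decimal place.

Choosing d̄ yields the high-fitness type 47.3 − 4.5·d̄; choosing zero yields 23.4.
The high-fitness type is indifferent at 47.3 − 4.5·d̄ = 23.4, i.e. d̄ = (47.3 − 23.4) / 4.5 ≈ 5.3.
For any d̄ above 5.3 the high-fitness type would rather pool at zero, so separation collapses.

5.3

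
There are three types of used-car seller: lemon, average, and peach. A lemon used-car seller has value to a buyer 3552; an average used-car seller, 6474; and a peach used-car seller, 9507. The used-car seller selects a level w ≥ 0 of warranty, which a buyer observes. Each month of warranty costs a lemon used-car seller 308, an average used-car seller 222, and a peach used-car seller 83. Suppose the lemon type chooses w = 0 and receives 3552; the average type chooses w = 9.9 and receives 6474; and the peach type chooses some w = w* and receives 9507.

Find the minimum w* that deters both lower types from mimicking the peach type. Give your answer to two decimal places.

23.56

Average type (on-path payoff 6474 − 222×9.9 = 4276.2) won't mimic when 4276.2 ≥ 9507 − 222·w*, i.e. w* ≥ 23.56.
Lemon type (on-path payoff 3552) won't mimic when 3552 ≥ 9507 − 308·w*, i.e. w* ≥ 19.33.
Both must hold, so w* = max(19.33, 23.56) = 23.56. The average type's constraint binds.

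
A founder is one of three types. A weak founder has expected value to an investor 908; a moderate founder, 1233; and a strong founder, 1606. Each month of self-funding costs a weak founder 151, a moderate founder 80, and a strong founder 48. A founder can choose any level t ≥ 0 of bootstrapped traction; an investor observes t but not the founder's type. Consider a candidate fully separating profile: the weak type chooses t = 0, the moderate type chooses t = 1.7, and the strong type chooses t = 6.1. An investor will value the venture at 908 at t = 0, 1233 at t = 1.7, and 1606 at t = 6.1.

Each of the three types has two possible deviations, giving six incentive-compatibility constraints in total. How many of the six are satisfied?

Moderate (own payoff 1233 − 80×1.7 = 1097): to t=0 gives 908 → no gain ✓; to t=6.1 gives 1606 − 80×6.1 = 1118 → profitable ✗.
Weak (own payoff 908): to t=1.7 gives 1233 − 151×1.7 = 976.3 → profitable ✗; to t=6.1 gives 1606 − 151×6.1 = 684.9 → no gain ✓.
Strong (own payoff 1606 − 48×6.1 = 1313.2): to t=0 gives 908 → no gain ✓; to t=1.7 gives 1233 − 48×1.7 = 1151.4 → no gain ✓.
4 of the 6 constraints hold; not an equilibrium.

4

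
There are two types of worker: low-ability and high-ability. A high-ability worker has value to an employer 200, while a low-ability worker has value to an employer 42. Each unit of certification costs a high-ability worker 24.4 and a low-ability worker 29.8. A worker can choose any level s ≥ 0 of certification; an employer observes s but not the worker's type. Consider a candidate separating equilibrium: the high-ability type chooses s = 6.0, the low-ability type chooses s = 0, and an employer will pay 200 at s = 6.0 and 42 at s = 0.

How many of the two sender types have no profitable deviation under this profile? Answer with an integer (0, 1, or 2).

High-ability type: signal → 200 − 24.4 × 6.0 = 53.6; deviate to 0 → 42. IC holds (53.6 ≥ 42).
Low-ability type: stay at 0 → 42; mimic → 200 − 29.8 × 6.0 = 21.2. IC holds (42 ≥ 21.2).
2 of 2 constraints hold, so this is a separating equilibrium.

2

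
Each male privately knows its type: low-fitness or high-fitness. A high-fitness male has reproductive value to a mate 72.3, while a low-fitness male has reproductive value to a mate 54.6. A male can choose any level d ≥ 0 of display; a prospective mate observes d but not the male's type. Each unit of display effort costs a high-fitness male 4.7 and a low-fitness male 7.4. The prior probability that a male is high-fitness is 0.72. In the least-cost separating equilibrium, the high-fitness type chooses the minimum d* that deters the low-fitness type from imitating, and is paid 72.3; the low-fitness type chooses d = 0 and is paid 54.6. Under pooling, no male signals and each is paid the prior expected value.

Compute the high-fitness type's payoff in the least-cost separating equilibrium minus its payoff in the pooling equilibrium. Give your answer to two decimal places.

-6.29

Least-cost separating signal: d* solves 54.6 = 72.3 − 7.4·d*, so d* = (72.3 − 54.6)/7.4 ≈ 2.3919.
High-fitness type's separating payoff: 72.3 − 4.7 × d* = 72.3 − 4.7 × (72.3 − 54.6)/7.4 = 72.3 − 83.19/7.4 ≈ 61.0581.
Pooling payoff: 0.72 × 72.3 + 0.28 × 54.6 = 67.344.
Difference: 61.0581 − 67.344 = -6.2859, i.e. -6.29 to two decimal places.
The high-fitness type would prefer the pooling outcome.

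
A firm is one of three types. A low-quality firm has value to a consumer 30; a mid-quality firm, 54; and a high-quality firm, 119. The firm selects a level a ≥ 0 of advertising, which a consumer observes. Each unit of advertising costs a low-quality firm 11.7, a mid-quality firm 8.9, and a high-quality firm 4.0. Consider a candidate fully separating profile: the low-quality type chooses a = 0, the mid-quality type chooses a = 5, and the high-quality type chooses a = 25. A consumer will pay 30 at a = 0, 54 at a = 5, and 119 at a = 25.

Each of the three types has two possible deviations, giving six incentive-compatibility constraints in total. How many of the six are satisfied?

High-quality (own payoff 119 − 4.0×25 = 19): to a=0 gives 30 → profitable ✗; to a=5 gives 54 − 4.0×5 = 34 → profitable ✗.
Low-quality (own payoff 30): to a=5 gives 54 − 11.7×5 = -4.5 → no gain ✓; to a=25 gives 119 − 11.7×25 = -173.5 → no gain ✓.
Mid-quality (own payoff 54 − 8.9×5 = 9.5): to a=0 gives 30 → profitable ✗; to a=25 gives 119 − 8.9×25 = -103.5 → no gain ✓.
3 of the 6 constraints hold; not an equilibrium.

3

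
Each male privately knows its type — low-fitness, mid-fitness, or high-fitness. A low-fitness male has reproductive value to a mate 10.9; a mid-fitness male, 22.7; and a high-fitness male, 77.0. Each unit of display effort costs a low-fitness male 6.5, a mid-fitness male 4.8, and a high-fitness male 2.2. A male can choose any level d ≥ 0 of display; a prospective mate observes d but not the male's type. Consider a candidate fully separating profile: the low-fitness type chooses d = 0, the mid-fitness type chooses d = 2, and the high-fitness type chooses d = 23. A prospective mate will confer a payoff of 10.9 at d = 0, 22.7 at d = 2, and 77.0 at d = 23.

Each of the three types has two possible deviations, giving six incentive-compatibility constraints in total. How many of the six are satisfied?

High-fitness (own payoff 77.0 − 2.2×23 = 26.4): to d=0 gives 10.9 → no gain ✓; to d=2 gives 22.7 − 2.2×2 = 18.3 → no gain ✓.
Low-fitness (own payoff 10.9): to d=2 gives 22.7 − 6.5×2 = 9.7 → no gain ✓; to d=23 gives 77.0 − 6.5×23 = -72.5 → no gain ✓.
Mid-fitness (own payoff 22.7 − 4.8×2 = 13.1): to d=0 gives 10.9 → no gain ✓; to d=23 gives 77.0 − 4.8×23 = -33.4 → no gain ✓.
6 of the 6 constraints hold; this profile is a separating equilibrium.

6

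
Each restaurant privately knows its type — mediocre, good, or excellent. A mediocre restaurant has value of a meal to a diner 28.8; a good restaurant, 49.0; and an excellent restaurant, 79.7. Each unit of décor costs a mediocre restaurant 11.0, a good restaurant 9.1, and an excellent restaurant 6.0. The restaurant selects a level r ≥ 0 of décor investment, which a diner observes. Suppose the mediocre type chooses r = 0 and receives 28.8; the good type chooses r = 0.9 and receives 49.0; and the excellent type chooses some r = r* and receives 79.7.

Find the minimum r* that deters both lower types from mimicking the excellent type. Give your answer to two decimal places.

4.63

Good type (on-path payoff 49.0 − 9.1×0.9 = 40.81) won't mimic when 40.81 ≥ 79.7 − 9.1·r*, i.e. r* ≥ 4.27.
Mediocre type (on-path payoff 28.8) won't mimic when 28.8 ≥ 79.7 − 11.0·r*, i.e. r* ≥ 4.63.
Both must hold, so r* = max(4.63, 4.27) = 4.63. The mediocre type's constraint binds.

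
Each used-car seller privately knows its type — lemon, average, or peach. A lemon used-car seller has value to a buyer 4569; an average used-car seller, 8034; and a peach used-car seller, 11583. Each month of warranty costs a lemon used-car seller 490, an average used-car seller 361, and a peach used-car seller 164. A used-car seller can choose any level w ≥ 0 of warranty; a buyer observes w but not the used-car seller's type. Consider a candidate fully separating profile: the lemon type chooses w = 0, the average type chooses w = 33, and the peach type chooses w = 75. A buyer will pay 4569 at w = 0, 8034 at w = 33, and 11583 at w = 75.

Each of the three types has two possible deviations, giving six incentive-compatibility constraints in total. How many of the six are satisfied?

3

Peach (own payoff 11583 − 164×75 = -717): to w=0 gives 4569 → profitable ✗; to w=33 gives 8034 − 164×33 = 2622 → profitable ✗.
Average (own payoff 8034 − 361×33 = -3879): to w=0 gives 4569 → profitable ✗; to w=75 gives 11583 − 361×75 = -15492 → no gain ✓.
Lemon (own payoff 4569): to w=33 gives 8034 − 490×33 = -8136 → no gain ✓; to w=75 gives 11583 − 490×75 = -25167 → no gain ✓.
3 of the 6 constraints hold; not an equilibrium.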